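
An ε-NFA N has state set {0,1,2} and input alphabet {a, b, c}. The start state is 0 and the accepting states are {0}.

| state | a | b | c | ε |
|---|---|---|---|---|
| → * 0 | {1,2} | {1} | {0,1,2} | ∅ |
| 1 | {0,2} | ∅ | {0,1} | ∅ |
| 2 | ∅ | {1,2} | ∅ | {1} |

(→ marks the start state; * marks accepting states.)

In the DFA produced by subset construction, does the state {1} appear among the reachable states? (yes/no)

Start state of the DFA: {0} (ε-closure of the NFA start).
{0} --a--> {1,2}  [new]
{0} --b--> {1}  [new]
{0} --c--> {0,1,2}  [new]
{1,2} --a--> {0,1,2}  [seen]
{1,2} --b--> {1,2}  [seen]
{1,2} --c--> {0,1}  [new]
{1} --a--> {0,1,2}  [seen]
{1} --b--> ∅  [new]
{1} --c--> {0,1}  [seen]
{0,1,2} --a--> {0,1,2}  [seen]
{0,1,2} --b--> {1,2}  [seen]
{0,1,2} --c--> {0,1,2}  [seen]
{0,1} --a--> {0,1,2}  [seen]
{0,1} --b--> {1}  [seen]
{0,1} --c--> {0,1,2}  [seen]
∅ --a--> ∅  [seen]
∅ --b--> ∅  [seen]
∅ --c--> ∅  [seen]
Reachable DFA states: {0}, {1,2}, {1}, {0,1,2}, {0,1}, ∅.
{1} is among them.

yes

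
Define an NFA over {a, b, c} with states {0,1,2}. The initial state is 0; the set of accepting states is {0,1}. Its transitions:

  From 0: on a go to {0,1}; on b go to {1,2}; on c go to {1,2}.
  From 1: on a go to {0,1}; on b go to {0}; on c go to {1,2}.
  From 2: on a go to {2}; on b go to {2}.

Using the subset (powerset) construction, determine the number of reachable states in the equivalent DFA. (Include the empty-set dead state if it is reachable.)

Start state of the DFA: {0}.
{0} --a--> {0,1}  [new]
{0} --b--> {1,2}  [new]
{0} --c--> {1,2}  [seen]
{0,1} --a--> {0,1}  [seen]
{0,1} --b--> {0,1,2}  [new]
{0,1} --c--> {1,2}  [seen]
{1,2} --a--> {0,1,2}  [seen]
{1,2} --b--> {0,2}  [new]
{1,2} --c--> {1,2}  [seen]
{0,1,2} --a--> {0,1,2}  [seen]
{0,1,2} --b--> {0,1,2}  [seen]
{0,1,2} --c--> {1,2}  [seen]
{0,2} --a--> {0,1,2}  [seen]
{0,2} --b--> {1,2}  [seen]
{0,2} --c--> {1,2}  [seen]
Reachable DFA states: {0}, {0,1}, {1,2}, {0,1,2}, {0,2}.

5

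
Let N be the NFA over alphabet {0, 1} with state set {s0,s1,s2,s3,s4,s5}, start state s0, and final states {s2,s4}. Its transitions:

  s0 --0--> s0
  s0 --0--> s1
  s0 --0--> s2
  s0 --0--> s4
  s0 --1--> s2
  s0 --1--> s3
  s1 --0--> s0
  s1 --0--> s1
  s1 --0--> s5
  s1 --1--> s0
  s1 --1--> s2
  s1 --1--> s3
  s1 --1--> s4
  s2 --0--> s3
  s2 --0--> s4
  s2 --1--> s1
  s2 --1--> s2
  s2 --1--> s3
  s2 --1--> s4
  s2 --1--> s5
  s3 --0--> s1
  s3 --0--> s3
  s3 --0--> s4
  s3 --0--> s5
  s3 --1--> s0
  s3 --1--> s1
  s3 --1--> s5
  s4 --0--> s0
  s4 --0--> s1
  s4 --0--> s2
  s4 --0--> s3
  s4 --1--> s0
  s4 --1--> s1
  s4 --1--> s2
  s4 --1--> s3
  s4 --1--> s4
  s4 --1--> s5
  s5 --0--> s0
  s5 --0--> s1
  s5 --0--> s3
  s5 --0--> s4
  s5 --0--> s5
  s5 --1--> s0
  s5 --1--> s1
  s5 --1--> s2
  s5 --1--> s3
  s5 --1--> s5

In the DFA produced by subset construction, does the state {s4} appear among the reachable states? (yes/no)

no

Start state of the DFA: {s0}.
{s0} --0--> {s0,s1,s2,s4}  [new]
{s0} --1--> {s2,s3}  [new]
{s0,s1,s2,s4} --0--> {s0,s1,s2,s3,s4,s5}  [new]
{s0,s1,s2,s4} --1--> {s0,s1,s2,s3,s4,s5}  [seen]
{s2,s3} --0--> {s1,s3,s4,s5}  [new]
{s2,s3} --1--> {s0,s1,s2,s3,s4,s5}  [seen]
{s0,s1,s2,s3,s4,s5} --0--> {s0,s1,s2,s3,s4,s5}  [seen]
{s0,s1,s2,s3,s4,s5} --1--> {s0,s1,s2,s3,s4,s5}  [seen]
{s1,s3,s4,s5} --0--> {s0,s1,s2,s3,s4,s5}  [seen]
{s1,s3,s4,s5} --1--> {s0,s1,s2,s3,s4,s5}  [seen]
Reachable DFA states: {s0}, {s0,s1,s2,s4}, {s2,s3}, {s0,s1,s2,s3,s4,s5}, {s1,s3,s4,s5}.
{s4} is not among them.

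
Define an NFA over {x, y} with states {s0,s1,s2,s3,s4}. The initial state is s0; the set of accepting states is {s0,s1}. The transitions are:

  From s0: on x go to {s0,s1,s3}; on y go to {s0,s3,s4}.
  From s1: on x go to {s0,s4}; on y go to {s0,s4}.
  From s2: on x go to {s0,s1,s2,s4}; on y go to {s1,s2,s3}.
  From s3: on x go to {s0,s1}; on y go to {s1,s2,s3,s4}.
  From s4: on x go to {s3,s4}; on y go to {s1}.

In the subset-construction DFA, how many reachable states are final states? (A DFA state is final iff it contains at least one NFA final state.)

5

Start state of the DFA: {s0}.
{s0} --x--> {s0,s1,s3}  [new]
{s0} --y--> {s0,s3,s4}  [new]
{s0,s1,s3} --x--> {s0,s1,s3,s4}  [new]
{s0,s1,s3} --y--> {s0,s1,s2,s3,s4}  [new]
{s0,s3,s4} --x--> {s0,s1,s3,s4}  [seen]
{s0,s3,s4} --y--> {s0,s1,s2,s3,s4}  [seen]
{s0,s1,s3,s4} --x--> {s0,s1,s3,s4}  [seen]
{s0,s1,s3,s4} --y--> {s0,s1,s2,s3,s4}  [seen]
{s0,s1,s2,s3,s4} --x--> {s0,s1,s2,s3,s4}  [seen]
{s0,s1,s2,s3,s4} --y--> {s0,s1,s2,s3,s4}  [seen]
Reachable DFA states: {s0}, {s0,s1,s3}, {s0,s3,s4}, {s0,s1,s3,s4}, {s0,s1,s2,s3,s4}.
Accepting DFA states (contain an NFA accepting state): {s0}, {s0,s1,s3}, {s0,s3,s4}, {s0,s1,s3,s4}, {s0,s1,s2,s3,s4}.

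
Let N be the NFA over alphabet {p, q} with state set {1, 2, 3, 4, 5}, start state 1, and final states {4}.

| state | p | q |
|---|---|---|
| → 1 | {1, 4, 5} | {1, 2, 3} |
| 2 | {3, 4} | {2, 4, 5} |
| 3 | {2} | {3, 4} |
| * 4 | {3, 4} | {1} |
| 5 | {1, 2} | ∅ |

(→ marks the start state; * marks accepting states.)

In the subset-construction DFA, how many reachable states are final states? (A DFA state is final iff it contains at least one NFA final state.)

Start state of the DFA: {1}.
{1} --p--> {1, 4, 5}  [new]
{1} --q--> {1, 2, 3}  [new]
{1, 4, 5} --p--> {1, 2, 3, 4, 5}  [new]
{1, 4, 5} --q--> {1, 2, 3}  [seen]
{1, 2, 3} --p--> {1, 2, 3, 4, 5}  [seen]
{1, 2, 3} --q--> {1, 2, 3, 4, 5}  [seen]
{1, 2, 3, 4, 5} --p--> {1, 2, 3, 4, 5}  [seen]
{1, 2, 3, 4, 5} --q--> {1, 2, 3, 4, 5}  [seen]
Reachable DFA states: {1}, {1, 4, 5}, {1, 2, 3}, {1, 2, 3, 4, 5}.
Accepting DFA states (contain an NFA accepting state): {1, 4, 5}, {1, 2, 3, 4, 5}.

2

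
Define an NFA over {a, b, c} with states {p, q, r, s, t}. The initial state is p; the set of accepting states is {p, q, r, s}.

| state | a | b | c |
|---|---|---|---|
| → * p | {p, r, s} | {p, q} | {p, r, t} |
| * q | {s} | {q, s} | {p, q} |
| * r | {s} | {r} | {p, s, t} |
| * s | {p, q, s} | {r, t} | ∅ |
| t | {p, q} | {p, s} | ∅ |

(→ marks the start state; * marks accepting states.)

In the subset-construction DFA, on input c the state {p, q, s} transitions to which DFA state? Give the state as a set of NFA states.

δ(p,c) = {p, r, t}; δ(q,c) = {p, q}; δ(s,c) = ∅.
Union: {p, q, r, t}.

{p, q, r, t}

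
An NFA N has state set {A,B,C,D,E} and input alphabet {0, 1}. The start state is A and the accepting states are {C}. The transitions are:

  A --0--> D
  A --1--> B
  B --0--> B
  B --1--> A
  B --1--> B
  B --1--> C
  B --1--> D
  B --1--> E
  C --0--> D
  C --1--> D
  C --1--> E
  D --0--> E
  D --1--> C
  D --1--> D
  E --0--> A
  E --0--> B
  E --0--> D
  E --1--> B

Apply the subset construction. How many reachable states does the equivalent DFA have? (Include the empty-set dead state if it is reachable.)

13

Start state of the DFA: {A}.
{A} --0--> {D}  [new]
{A} --1--> {B}  [new]
{D} --0--> {E}  [new]
{D} --1--> {C,D}  [new]
{B} --0--> {B}  [seen]
{B} --1--> {A,B,C,D,E}  [new]
{E} --0--> {A,B,D}  [new]
{E} --1--> {B}  [seen]
{C,D} --0--> {D,E}  [new]
{C,D} --1--> {C,D,E}  [new]
{A,B,C,D,E} --0--> {A,B,D,E}  [new]
{A,B,C,D,E} --1--> {A,B,C,D,E}  [seen]
{A,B,D} --0--> {B,D,E}  [new]
{A,B,D} --1--> {A,B,C,D,E}  [seen]
{D,E} --0--> {A,B,D,E}  [seen]
{D,E} --1--> {B,C,D}  [new]
{C,D,E} --0--> {A,B,D,E}  [seen]
{C,D,E} --1--> {B,C,D,E}  [new]
{A,B,D,E} --0--> {A,B,D,E}  [seen]
{A,B,D,E} --1--> {A,B,C,D,E}  [seen]
{B,D,E} --0--> {A,B,D,E}  [seen]
{B,D,E} --1--> {A,B,C,D,E}  [seen]
{B,C,D} --0--> {B,D,E}  [seen]
{B,C,D} --1--> {A,B,C,D,E}  [seen]
{B,C,D,E} --0--> {A,B,D,E}  [seen]
{B,C,D,E} --1--> {A,B,C,D,E}  [seen]
Reachable DFA states: {A}, {D}, {B}, {E}, {C,D}, {A,B,C,D,E}, {A,B,D}, {D,E}, {C,D,E}, {A,B,D,E}, {B,D,E}, {B,C,D}, {B,C,D,E}.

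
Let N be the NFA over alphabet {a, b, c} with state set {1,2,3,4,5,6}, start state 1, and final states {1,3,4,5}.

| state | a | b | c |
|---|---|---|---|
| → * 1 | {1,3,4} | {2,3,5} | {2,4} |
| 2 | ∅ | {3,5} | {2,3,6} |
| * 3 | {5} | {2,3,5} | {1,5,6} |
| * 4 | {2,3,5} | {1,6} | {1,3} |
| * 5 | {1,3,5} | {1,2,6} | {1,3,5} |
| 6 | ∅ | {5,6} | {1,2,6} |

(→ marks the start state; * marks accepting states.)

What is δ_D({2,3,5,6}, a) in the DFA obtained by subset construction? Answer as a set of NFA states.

δ(2,a) = ∅; δ(3,a) = {5}; δ(5,a) = {1,3,5}; δ(6,a) = ∅.
Union: {1,3,5}.

{1,3,5}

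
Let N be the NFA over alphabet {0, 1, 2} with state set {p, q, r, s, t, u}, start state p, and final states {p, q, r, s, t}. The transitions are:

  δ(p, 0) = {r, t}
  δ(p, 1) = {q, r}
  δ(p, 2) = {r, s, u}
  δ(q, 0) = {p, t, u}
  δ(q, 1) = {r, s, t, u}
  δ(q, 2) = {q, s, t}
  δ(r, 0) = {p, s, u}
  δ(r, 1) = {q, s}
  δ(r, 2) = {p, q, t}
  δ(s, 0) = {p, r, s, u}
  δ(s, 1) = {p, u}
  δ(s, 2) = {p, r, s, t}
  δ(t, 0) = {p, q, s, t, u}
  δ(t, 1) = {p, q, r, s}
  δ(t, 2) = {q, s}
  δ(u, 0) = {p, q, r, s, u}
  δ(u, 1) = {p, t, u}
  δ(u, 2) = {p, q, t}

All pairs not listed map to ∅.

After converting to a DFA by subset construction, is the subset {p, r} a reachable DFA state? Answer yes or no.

no

Start state of the DFA: {p}.
{p} --0--> {r, t}  [new]
{p} --1--> {q, r}  [new]
{p} --2--> {r, s, u}  [new]
{r, t} --0--> {p, q, s, t, u}  [new]
{r, t} --1--> {p, q, r, s}  [new]
{r, t} --2--> {p, q, s, t}  [new]
{q, r} --0--> {p, s, t, u}  [new]
{q, r} --1--> {q, r, s, t, u}  [new]
{q, r} --2--> {p, q, s, t}  [seen]
{r, s, u} --0--> {p, q, r, s, u}  [new]
{r, s, u} --1--> {p, q, s, t, u}  [seen]
{r, s, u} --2--> {p, q, r, s, t}  [new]
{p, q, s, t, u} --0--> {p, q, r, s, t, u}  [new]
{p, q, s, t, u} --1--> {p, q, r, s, t, u}  [seen]
{p, q, s, t, u} --2--> {p, q, r, s, t, u}  [seen]
{p, q, r, s} --0--> {p, r, s, t, u}  [new]
{p, q, r, s} --1--> {p, q, r, s, t, u}  [seen]
{p, q, r, s} --2--> {p, q, r, s, t, u}  [seen]
{p, q, s, t} --0--> {p, q, r, s, t, u}  [seen]
{p, q, s, t} --1--> {p, q, r, s, t, u}  [seen]
{p, q, s, t} --2--> {p, q, r, s, t, u}  [seen]
{p, s, t, u} --0--> {p, q, r, s, t, u}  [seen]
{p, s, t, u} --1--> {p, q, r, s, t, u}  [seen]
{p, s, t, u} --2--> {p, q, r, s, t, u}  [seen]
{q, r, s, t, u} --0--> {p, q, r, s, t, u}  [seen]
{q, r, s, t, u} --1--> {p, q, r, s, t, u}  [seen]
{q, r, s, t, u} --2--> {p, q, r, s, t}  [seen]
{p, q, r, s, u} --0--> {p, q, r, s, t, u}  [seen]
{p, q, r, s, u} --1--> {p, q, r, s, t, u}  [seen]
{p, q, r, s, u} --2--> {p, q, r, s, t, u}  [seen]
{p, q, r, s, t} --0--> {p, q, r, s, t, u}  [seen]
{p, q, r, s, t} --1--> {p, q, r, s, t, u}  [seen]
{p, q, r, s, t} --2--> {p, q, r, s, t, u}  [seen]
{p, q, r, s, t, u} --0--> {p, q, r, s, t, u}  [seen]
{p, q, r, s, t, u} --1--> {p, q, r, s, t, u}  [seen]
{p, q, r, s, t, u} --2--> {p, q, r, s, t, u}  [seen]
{p, r, s, t, u} --0--> {p, q, r, s, t, u}  [seen]
{p, r, s, t, u} --1--> {p, q, r, s, t, u}  [seen]
{p, r, s, t, u} --2--> {p, q, r, s, t, u}  [seen]
Reachable DFA states: {p}, {r, t}, {q, r}, {r, s, u}, {p, q, s, t, u}, {p, q, r, s}, {p, q, s, t}, {p, s, t, u}, {q, r, s, t, u}, {p, q, r, s, u}, {p, q, r, s, t}, {p, q, r, s, t, u}, {p, r, s, t, u}.
{p, r} is not among them.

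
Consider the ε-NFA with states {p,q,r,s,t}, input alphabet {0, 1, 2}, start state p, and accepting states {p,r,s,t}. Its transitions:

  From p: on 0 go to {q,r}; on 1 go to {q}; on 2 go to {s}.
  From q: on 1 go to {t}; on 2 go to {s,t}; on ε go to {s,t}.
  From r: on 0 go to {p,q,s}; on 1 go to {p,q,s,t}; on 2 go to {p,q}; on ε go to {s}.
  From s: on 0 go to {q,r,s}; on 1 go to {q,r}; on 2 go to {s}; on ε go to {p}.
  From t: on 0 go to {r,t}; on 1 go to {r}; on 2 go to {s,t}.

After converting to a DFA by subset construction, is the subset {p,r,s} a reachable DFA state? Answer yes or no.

Start state of the DFA: {p} (ε-closure of the NFA start).
{p} --0--> {p,q,r,s,t}  [new]
{p} --1--> {p,q,s,t}  [new]
{p} --2--> {p,s}  [new]
{p,q,r,s,t} --0--> {p,q,r,s,t}  [seen]
{p,q,r,s,t} --1--> {p,q,r,s,t}  [seen]
{p,q,r,s,t} --2--> {p,q,s,t}  [seen]
{p,q,s,t} --0--> {p,q,r,s,t}  [seen]
{p,q,s,t} --1--> {p,q,r,s,t}  [seen]
{p,q,s,t} --2--> {p,s,t}  [new]
{p,s} --0--> {p,q,r,s,t}  [seen]
{p,s} --1--> {p,q,r,s,t}  [seen]
{p,s} --2--> {p,s}  [seen]
{p,s,t} --0--> {p,q,r,s,t}  [seen]
{p,s,t} --1--> {p,q,r,s,t}  [seen]
{p,s,t} --2--> {p,s,t}  [seen]
Reachable DFA states: {p}, {p,q,r,s,t}, {p,q,s,t}, {p,s}, {p,s,t}.
{p,r,s} is not among them.

no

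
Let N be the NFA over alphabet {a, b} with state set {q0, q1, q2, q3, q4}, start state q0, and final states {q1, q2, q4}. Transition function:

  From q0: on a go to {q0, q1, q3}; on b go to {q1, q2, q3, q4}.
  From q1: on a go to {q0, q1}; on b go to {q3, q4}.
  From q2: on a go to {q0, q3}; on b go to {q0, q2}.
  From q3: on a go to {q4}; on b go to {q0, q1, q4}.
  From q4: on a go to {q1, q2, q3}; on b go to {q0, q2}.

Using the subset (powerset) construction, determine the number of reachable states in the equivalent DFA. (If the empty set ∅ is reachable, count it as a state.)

5

Start state of the DFA: {q0}.
{q0} --a--> {q0, q1, q3}  [new]
{q0} --b--> {q1, q2, q3, q4}  [new]
{q0, q1, q3} --a--> {q0, q1, q3, q4}  [new]
{q0, q1, q3} --b--> {q0, q1, q2, q3, q4}  [new]
{q1, q2, q3, q4} --a--> {q0, q1, q2, q3, q4}  [seen]
{q1, q2, q3, q4} --b--> {q0, q1, q2, q3, q4}  [seen]
{q0, q1, q3, q4} --a--> {q0, q1, q2, q3, q4}  [seen]
{q0, q1, q3, q4} --b--> {q0, q1, q2, q3, q4}  [seen]
{q0, q1, q2, q3, q4} --a--> {q0, q1, q2, q3, q4}  [seen]
{q0, q1, q2, q3, q4} --b--> {q0, q1, q2, q3, q4}  [seen]
Reachable DFA states: {q0}, {q0, q1, q3}, {q1, q2, q3, q4}, {q0, q1, q3, q4}, {q0, q1, q2, q3, q4}.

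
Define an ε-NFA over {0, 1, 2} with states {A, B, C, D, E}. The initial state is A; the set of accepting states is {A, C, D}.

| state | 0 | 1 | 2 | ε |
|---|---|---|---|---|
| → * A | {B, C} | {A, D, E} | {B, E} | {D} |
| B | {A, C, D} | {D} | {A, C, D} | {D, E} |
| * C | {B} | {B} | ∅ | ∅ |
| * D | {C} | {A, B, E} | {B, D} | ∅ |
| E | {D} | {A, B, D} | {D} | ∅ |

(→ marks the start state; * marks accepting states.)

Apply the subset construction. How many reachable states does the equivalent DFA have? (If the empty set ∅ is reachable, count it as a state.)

Start state of the DFA: {A, D} (ε-closure of the NFA start).
{A, D} --0--> {B, C, D, E}  [new]
{A, D} --1--> {A, B, D, E}  [new]
{A, D} --2--> {B, D, E}  [new]
{B, C, D, E} --0--> {A, B, C, D, E}  [new]
{B, C, D, E} --1--> {A, B, D, E}  [seen]
{B, C, D, E} --2--> {A, B, C, D, E}  [seen]
{A, B, D, E} --0--> {A, B, C, D, E}  [seen]
{A, B, D, E} --1--> {A, B, D, E}  [seen]
{A, B, D, E} --2--> {A, B, C, D, E}  [seen]
{B, D, E} --0--> {A, C, D}  [new]
{B, D, E} --1--> {A, B, D, E}  [seen]
{B, D, E} --2--> {A, B, C, D, E}  [seen]
{A, B, C, D, E} --0--> {A, B, C, D, E}  [seen]
{A, B, C, D, E} --1--> {A, B, D, E}  [seen]
{A, B, C, D, E} --2--> {A, B, C, D, E}  [seen]
{A, C, D} --0--> {B, C, D, E}  [seen]
{A, C, D} --1--> {A, B, D, E}  [seen]
{A, C, D} --2--> {B, D, E}  [seen]
Reachable DFA states: {A, D}, {B, C, D, E}, {A, B, D, E}, {B, D, E}, {A, B, C, D, E}, {A, C, D}.

6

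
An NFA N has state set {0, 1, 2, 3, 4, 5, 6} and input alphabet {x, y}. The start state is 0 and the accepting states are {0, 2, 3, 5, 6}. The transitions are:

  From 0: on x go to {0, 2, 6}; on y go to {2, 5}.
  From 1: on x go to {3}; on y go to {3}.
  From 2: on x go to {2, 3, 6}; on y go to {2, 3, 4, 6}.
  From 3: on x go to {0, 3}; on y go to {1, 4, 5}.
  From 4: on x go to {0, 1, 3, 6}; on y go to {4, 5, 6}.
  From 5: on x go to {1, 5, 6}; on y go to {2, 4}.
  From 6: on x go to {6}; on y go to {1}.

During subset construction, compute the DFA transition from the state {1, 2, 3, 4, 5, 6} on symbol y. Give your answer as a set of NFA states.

δ(1,y) = {3}; δ(2,y) = {2, 3, 4, 6}; δ(3,y) = {1, 4, 5}; δ(4,y) = {4, 5, 6}; δ(5,y) = {2, 4}; δ(6,y) = {1}.
Union: {1, 2, 3, 4, 5, 6}.

{1, 2, 3, 4, 5, 6}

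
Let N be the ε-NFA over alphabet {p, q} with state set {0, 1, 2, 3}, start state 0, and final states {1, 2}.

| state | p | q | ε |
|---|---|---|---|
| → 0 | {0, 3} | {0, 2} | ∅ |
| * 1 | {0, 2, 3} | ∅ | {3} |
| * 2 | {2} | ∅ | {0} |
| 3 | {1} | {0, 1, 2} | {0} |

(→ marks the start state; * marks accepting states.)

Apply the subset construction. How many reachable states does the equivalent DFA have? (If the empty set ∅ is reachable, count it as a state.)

Start state of the DFA: {0} (ε-closure of the NFA start).
{0} --p--> {0, 3}  [new]
{0} --q--> {0, 2}  [new]
{0, 3} --p--> {0, 1, 3}  [new]
{0, 3} --q--> {0, 1, 2, 3}  [new]
{0, 2} --p--> {0, 2, 3}  [new]
{0, 2} --q--> {0, 2}  [seen]
{0, 1, 3} --p--> {0, 1, 2, 3}  [seen]
{0, 1, 3} --q--> {0, 1, 2, 3}  [seen]
{0, 1, 2, 3} --p--> {0, 1, 2, 3}  [seen]
{0, 1, 2, 3} --q--> {0, 1, 2, 3}  [seen]
{0, 2, 3} --p--> {0, 1, 2, 3}  [seen]
{0, 2, 3} --q--> {0, 1, 2, 3}  [seen]
Reachable DFA states: {0}, {0, 3}, {0, 2}, {0, 1, 3}, {0, 1, 2, 3}, {0, 2, 3}.

6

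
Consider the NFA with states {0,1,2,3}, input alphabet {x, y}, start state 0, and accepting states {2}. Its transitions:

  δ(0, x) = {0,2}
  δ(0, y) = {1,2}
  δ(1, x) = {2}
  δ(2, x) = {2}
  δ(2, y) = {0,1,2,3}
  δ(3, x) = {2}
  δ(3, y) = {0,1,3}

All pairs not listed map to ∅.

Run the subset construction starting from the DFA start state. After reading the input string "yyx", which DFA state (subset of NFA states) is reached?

{0,2}

Start: {0}.
δ(0,y) = {1,2}.
Union: {1,2}.
After y: {1,2}.
δ(1,y) = ∅; δ(2,y) = {0,1,2,3}.
Union: {0,1,2,3}.
After y: {0,1,2,3}.
δ(0,x) = {0,2}; δ(1,x) = {2}; δ(2,x) = {2}; δ(3,x) = {2}.
Union: {0,2}.
After x: {0,2}.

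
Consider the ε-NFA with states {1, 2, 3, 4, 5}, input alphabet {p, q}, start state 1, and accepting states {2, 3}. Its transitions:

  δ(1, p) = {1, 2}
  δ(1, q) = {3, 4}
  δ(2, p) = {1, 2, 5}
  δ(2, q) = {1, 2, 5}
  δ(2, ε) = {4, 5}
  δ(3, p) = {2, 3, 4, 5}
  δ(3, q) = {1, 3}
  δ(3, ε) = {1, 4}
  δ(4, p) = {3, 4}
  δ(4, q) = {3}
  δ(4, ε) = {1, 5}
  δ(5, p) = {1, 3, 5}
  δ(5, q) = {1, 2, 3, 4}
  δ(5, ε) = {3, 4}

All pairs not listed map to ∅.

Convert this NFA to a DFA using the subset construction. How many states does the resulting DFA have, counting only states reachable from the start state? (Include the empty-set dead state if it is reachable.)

Start state of the DFA: {1} (ε-closure of the NFA start).
{1} --p--> {1, 2, 3, 4, 5}  [new]
{1} --q--> {1, 3, 4, 5}  [new]
{1, 2, 3, 4, 5} --p--> {1, 2, 3, 4, 5}  [seen]
{1, 2, 3, 4, 5} --q--> {1, 2, 3, 4, 5}  [seen]
{1, 3, 4, 5} --p--> {1, 2, 3, 4, 5}  [seen]
{1, 3, 4, 5} --q--> {1, 2, 3, 4, 5}  [seen]
Reachable DFA states: {1}, {1, 2, 3, 4, 5}, {1, 3, 4, 5}.

3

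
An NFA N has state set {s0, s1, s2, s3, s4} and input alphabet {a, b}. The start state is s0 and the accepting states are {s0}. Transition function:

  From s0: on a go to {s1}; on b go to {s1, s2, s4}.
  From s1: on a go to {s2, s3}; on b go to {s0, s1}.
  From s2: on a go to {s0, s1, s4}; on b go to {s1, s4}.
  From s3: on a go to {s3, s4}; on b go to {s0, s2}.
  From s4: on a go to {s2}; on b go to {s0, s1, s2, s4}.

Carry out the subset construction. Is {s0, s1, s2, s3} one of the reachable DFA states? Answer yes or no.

no

Start state of the DFA: {s0}.
{s0} --a--> {s1}  [new]
{s0} --b--> {s1, s2, s4}  [new]
{s1} --a--> {s2, s3}  [new]
{s1} --b--> {s0, s1}  [new]
{s1, s2, s4} --a--> {s0, s1, s2, s3, s4}  [new]
{s1, s2, s4} --b--> {s0, s1, s2, s4}  [new]
{s2, s3} --a--> {s0, s1, s3, s4}  [new]
{s2, s3} --b--> {s0, s1, s2, s4}  [seen]
{s0, s1} --a--> {s1, s2, s3}  [new]
{s0, s1} --b--> {s0, s1, s2, s4}  [seen]
{s0, s1, s2, s3, s4} --a--> {s0, s1, s2, s3, s4}  [seen]
{s0, s1, s2, s3, s4} --b--> {s0, s1, s2, s4}  [seen]
{s0, s1, s2, s4} --a--> {s0, s1, s2, s3, s4}  [seen]
{s0, s1, s2, s4} --b--> {s0, s1, s2, s4}  [seen]
{s0, s1, s3, s4} --a--> {s1, s2, s3, s4}  [new]
{s0, s1, s3, s4} --b--> {s0, s1, s2, s4}  [seen]
{s1, s2, s3} --a--> {s0, s1, s2, s3, s4}  [seen]
{s1, s2, s3} --b--> {s0, s1, s2, s4}  [seen]
{s1, s2, s3, s4} --a--> {s0, s1, s2, s3, s4}  [seen]
{s1, s2, s3, s4} --b--> {s0, s1, s2, s4}  [seen]
Reachable DFA states: {s0}, {s1}, {s1, s2, s4}, {s2, s3}, {s0, s1}, {s0, s1, s2, s3, s4}, {s0, s1, s2, s4}, {s0, s1, s3, s4}, {s1, s2, s3}, {s1, s2, s3, s4}.
{s0, s1, s2, s3} is not among them.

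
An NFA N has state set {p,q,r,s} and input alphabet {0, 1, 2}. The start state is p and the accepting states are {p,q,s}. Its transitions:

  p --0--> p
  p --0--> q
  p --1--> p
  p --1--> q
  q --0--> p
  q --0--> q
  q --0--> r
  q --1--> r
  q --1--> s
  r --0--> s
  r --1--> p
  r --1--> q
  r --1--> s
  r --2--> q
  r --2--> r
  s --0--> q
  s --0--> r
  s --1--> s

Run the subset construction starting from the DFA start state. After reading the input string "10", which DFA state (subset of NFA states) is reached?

Start: {p}.
δ(p,1) = {p,q}.
Union: {p,q}.
After 1: {p,q}.
δ(p,0) = {p,q}; δ(q,0) = {p,q,r}.
Union: {p,q,r}.
After 0: {p,q,r}.

{p,q,r}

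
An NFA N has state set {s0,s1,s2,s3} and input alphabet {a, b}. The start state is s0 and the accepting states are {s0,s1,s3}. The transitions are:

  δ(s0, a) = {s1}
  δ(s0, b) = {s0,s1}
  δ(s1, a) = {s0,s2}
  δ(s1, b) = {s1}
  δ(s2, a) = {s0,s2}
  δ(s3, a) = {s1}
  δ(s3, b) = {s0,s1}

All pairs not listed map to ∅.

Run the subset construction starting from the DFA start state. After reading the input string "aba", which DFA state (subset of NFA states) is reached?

Start: {s0}.
δ(s0,a) = {s1}.
Union: {s1}.
After a: {s1}.
δ(s1,b) = {s1}.
Union: {s1}.
After b: {s1}.
δ(s1,a) = {s0,s2}.
Union: {s0,s2}.
After a: {s0,s2}.

{s0,s2}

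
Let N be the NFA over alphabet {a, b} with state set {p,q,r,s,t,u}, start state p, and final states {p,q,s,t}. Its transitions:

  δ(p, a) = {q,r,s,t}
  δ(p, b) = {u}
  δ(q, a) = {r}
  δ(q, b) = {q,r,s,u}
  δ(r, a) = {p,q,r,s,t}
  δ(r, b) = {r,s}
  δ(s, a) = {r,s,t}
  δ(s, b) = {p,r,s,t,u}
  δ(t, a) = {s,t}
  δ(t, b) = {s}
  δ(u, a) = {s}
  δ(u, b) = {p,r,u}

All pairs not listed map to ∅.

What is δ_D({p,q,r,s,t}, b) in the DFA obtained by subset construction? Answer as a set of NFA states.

δ(p,b) = {u}; δ(q,b) = {q,r,s,u}; δ(r,b) = {r,s}; δ(s,b) = {p,r,s,t,u}; δ(t,b) = {s}.
Union: {p,q,r,s,t,u}.

{p,q,r,s,t,u}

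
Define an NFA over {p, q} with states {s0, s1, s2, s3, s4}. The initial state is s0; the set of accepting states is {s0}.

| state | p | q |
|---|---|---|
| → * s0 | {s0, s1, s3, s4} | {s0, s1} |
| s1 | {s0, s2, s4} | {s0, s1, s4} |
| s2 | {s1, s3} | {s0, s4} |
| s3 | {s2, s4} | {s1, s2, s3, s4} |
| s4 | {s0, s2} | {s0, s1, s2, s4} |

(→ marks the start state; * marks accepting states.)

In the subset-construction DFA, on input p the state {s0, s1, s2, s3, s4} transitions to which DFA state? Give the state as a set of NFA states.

δ(s0,p) = {s0, s1, s3, s4}; δ(s1,p) = {s0, s2, s4}; δ(s2,p) = {s1, s3}; δ(s3,p) = {s2, s4}; δ(s4,p) = {s0, s2}.
Union: {s0, s1, s2, s3, s4}.

{s0, s1, s2, s3, s4}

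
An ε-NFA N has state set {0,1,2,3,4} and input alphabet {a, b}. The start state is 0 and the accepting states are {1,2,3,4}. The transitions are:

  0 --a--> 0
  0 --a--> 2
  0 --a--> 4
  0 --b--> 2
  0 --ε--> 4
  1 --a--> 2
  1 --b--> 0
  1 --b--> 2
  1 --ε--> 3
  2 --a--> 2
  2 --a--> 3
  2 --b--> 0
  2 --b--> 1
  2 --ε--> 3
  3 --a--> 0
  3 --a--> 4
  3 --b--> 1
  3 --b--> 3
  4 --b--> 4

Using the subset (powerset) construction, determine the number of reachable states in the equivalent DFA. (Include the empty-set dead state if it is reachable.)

Start state of the DFA: {0,4} (ε-closure of the NFA start).
{0,4} --a--> {0,2,3,4}  [new]
{0,4} --b--> {2,3,4}  [new]
{0,2,3,4} --a--> {0,2,3,4}  [seen]
{0,2,3,4} --b--> {0,1,2,3,4}  [new]
{2,3,4} --a--> {0,2,3,4}  [seen]
{2,3,4} --b--> {0,1,3,4}  [new]
{0,1,2,3,4} --a--> {0,2,3,4}  [seen]
{0,1,2,3,4} --b--> {0,1,2,3,4}  [seen]
{0,1,3,4} --a--> {0,2,3,4}  [seen]
{0,1,3,4} --b--> {0,1,2,3,4}  [seen]
Reachable DFA states: {0,4}, {0,2,3,4}, {2,3,4}, {0,1,2,3,4}, {0,1,3,4}.

5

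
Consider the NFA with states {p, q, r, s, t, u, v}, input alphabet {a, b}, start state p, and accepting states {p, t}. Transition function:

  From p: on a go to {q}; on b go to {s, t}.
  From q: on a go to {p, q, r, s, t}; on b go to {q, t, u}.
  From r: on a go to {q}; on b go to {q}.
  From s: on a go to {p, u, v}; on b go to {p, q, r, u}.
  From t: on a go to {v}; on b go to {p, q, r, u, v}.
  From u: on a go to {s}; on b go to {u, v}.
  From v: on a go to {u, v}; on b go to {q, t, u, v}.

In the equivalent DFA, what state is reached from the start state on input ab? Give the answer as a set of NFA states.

{q, t, u}

Start: {p}.
δ(p,a) = {q}.
Union: {q}.
After a: {q}.
δ(q,b) = {q, t, u}.
Union: {q, t, u}.
After b: {q, t, u}.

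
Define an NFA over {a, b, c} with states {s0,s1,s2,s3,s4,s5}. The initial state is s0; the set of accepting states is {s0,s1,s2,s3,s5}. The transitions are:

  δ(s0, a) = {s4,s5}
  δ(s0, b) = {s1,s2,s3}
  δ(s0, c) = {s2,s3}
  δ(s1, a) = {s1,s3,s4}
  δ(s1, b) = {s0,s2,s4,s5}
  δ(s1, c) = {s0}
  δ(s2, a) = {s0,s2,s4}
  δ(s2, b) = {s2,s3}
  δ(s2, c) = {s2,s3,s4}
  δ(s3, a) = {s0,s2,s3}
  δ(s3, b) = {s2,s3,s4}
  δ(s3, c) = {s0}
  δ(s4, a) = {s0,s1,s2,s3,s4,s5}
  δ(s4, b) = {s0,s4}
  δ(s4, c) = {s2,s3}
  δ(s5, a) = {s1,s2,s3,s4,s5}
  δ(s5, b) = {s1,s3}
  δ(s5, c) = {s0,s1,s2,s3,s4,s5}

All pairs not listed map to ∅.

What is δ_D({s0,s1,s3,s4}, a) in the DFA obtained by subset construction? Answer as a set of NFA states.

δ(s0,a) = {s4,s5}; δ(s1,a) = {s1,s3,s4}; δ(s3,a) = {s0,s2,s3}; δ(s4,a) = {s0,s1,s2,s3,s4,s5}.
Union: {s0,s1,s2,s3,s4,s5}.

{s0,s1,s2,s3,s4,s5}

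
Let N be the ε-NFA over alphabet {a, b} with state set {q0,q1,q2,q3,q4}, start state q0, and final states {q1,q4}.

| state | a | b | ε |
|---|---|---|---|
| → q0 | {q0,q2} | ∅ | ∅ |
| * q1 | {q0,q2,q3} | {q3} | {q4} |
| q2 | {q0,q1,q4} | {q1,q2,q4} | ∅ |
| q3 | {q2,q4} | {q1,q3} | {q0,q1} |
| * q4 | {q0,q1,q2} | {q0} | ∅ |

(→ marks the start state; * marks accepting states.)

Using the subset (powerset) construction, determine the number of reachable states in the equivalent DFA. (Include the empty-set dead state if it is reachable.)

6

Start state of the DFA: {q0} (ε-closure of the NFA start).
{q0} --a--> {q0,q2}  [new]
{q0} --b--> ∅  [new]
{q0,q2} --a--> {q0,q1,q2,q4}  [new]
{q0,q2} --b--> {q1,q2,q4}  [new]
∅ --a--> ∅  [seen]
∅ --b--> ∅  [seen]
{q0,q1,q2,q4} --a--> {q0,q1,q2,q3,q4}  [new]
{q0,q1,q2,q4} --b--> {q0,q1,q2,q3,q4}  [seen]
{q1,q2,q4} --a--> {q0,q1,q2,q3,q4}  [seen]
{q1,q2,q4} --b--> {q0,q1,q2,q3,q4}  [seen]
{q0,q1,q2,q3,q4} --a--> {q0,q1,q2,q3,q4}  [seen]
{q0,q1,q2,q3,q4} --b--> {q0,q1,q2,q3,q4}  [seen]
Reachable DFA states: {q0}, {q0,q2}, ∅, {q0,q1,q2,q4}, {q1,q2,q4}, {q0,q1,q2,q3,q4}.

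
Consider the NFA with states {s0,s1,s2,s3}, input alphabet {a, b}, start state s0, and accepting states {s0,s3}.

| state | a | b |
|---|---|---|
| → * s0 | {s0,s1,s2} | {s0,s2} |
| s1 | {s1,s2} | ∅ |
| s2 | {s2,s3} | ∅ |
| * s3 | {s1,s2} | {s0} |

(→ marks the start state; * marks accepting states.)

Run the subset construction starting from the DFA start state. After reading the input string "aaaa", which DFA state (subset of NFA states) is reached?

{s0,s1,s2,s3}

Start: {s0}.
δ(s0,a) = {s0,s1,s2}.
Union: {s0,s1,s2}.
After a: {s0,s1,s2}.
δ(s0,a) = {s0,s1,s2}; δ(s1,a) = {s1,s2}; δ(s2,a) = {s2,s3}.
Union: {s0,s1,s2,s3}.
After a: {s0,s1,s2,s3}.
δ(s0,a) = {s0,s1,s2}; δ(s1,a) = {s1,s2}; δ(s2,a) = {s2,s3}; δ(s3,a) = {s1,s2}.
Union: {s0,s1,s2,s3}.
After a: {s0,s1,s2,s3}.
δ(s0,a) = {s0,s1,s2}; δ(s1,a) = {s1,s2}; δ(s2,a) = {s2,s3}; δ(s3,a) = {s1,s2}.
Union: {s0,s1,s2,s3}.
After a: {s0,s1,s2,s3}.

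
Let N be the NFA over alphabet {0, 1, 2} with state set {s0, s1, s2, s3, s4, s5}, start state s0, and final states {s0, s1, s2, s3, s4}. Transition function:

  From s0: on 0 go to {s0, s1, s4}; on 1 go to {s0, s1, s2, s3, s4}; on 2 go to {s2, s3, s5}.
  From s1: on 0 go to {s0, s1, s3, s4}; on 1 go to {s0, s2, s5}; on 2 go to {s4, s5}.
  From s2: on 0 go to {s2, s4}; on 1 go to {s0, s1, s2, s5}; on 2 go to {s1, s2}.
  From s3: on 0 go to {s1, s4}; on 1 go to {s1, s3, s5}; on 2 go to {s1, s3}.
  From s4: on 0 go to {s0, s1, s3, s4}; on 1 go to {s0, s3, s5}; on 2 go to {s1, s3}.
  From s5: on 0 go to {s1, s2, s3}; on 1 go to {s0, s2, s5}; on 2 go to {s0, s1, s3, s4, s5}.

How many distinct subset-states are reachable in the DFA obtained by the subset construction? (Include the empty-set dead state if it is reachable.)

Start state of the DFA: {s0}.
{s0} --0--> {s0, s1, s4}  [new]
{s0} --1--> {s0, s1, s2, s3, s4}  [new]
{s0} --2--> {s2, s3, s5}  [new]
{s0, s1, s4} --0--> {s0, s1, s3, s4}  [new]
{s0, s1, s4} --1--> {s0, s1, s2, s3, s4, s5}  [new]
{s0, s1, s4} --2--> {s1, s2, s3, s4, s5}  [new]
{s0, s1, s2, s3, s4} --0--> {s0, s1, s2, s3, s4}  [seen]
{s0, s1, s2, s3, s4} --1--> {s0, s1, s2, s3, s4, s5}  [seen]
{s0, s1, s2, s3, s4} --2--> {s1, s2, s3, s4, s5}  [seen]
{s2, s3, s5} --0--> {s1, s2, s3, s4}  [new]
{s2, s3, s5} --1--> {s0, s1, s2, s3, s5}  [new]
{s2, s3, s5} --2--> {s0, s1, s2, s3, s4, s5}  [seen]
{s0, s1, s3, s4} --0--> {s0, s1, s3, s4}  [seen]
{s0, s1, s3, s4} --1--> {s0, s1, s2, s3, s4, s5}  [seen]
{s0, s1, s3, s4} --2--> {s1, s2, s3, s4, s5}  [seen]
{s0, s1, s2, s3, s4, s5} --0--> {s0, s1, s2, s3, s4}  [seen]
{s0, s1, s2, s3, s4, s5} --1--> {s0, s1, s2, s3, s4, s5}  [seen]
{s0, s1, s2, s3, s4, s5} --2--> {s0, s1, s2, s3, s4, s5}  [seen]
{s1, s2, s3, s4, s5} --0--> {s0, s1, s2, s3, s4}  [seen]
{s1, s2, s3, s4, s5} --1--> {s0, s1, s2, s3, s5}  [seen]
{s1, s2, s3, s4, s5} --2--> {s0, s1, s2, s3, s4, s5}  [seen]
{s1, s2, s3, s4} --0--> {s0, s1, s2, s3, s4}  [seen]
{s1, s2, s3, s4} --1--> {s0, s1, s2, s3, s5}  [seen]
{s1, s2, s3, s4} --2--> {s1, s2, s3, s4, s5}  [seen]
{s0, s1, s2, s3, s5} --0--> {s0, s1, s2, s3, s4}  [seen]
{s0, s1, s2, s3, s5} --1--> {s0, s1, s2, s3, s4, s5}  [seen]
{s0, s1, s2, s3, s5} --2--> {s0, s1, s2, s3, s4, s5}  [seen]
Reachable DFA states: {s0}, {s0, s1, s4}, {s0, s1, s2, s3, s4}, {s2, s3, s5}, {s0, s1, s3, s4}, {s0, s1, s2, s3, s4, s5}, {s1, s2, s3, s4, s5}, {s1, s2, s3, s4}, {s0, s1, s2, s3, s5}.

9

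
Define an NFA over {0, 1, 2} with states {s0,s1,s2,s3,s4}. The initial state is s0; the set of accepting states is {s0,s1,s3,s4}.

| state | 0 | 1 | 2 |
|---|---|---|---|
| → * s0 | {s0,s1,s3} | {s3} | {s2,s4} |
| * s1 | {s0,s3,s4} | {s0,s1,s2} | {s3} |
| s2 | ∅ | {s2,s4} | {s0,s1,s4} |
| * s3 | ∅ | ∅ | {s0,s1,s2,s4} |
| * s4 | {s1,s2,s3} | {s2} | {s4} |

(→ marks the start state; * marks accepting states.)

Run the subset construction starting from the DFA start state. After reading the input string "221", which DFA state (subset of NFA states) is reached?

{s0,s1,s2,s3}

Start: {s0}.
δ(s0,2) = {s2,s4}.
Union: {s2,s4}.
After 2: {s2,s4}.
δ(s2,2) = {s0,s1,s4}; δ(s4,2) = {s4}.
Union: {s0,s1,s4}.
After 2: {s0,s1,s4}.
δ(s0,1) = {s3}; δ(s1,1) = {s0,s1,s2}; δ(s4,1) = {s2}.
Union: {s0,s1,s2,s3}.
After 1: {s0,s1,s2,s3}.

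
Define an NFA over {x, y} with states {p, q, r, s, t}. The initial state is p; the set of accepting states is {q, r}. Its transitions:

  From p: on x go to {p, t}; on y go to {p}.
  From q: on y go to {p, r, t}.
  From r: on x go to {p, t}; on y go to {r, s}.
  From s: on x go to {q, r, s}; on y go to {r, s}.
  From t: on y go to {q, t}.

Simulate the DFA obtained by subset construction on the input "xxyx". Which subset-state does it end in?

{p, t}

Start: {p}.
δ(p,x) = {p, t}.
Union: {p, t}.
After x: {p, t}.
δ(p,x) = {p, t}; δ(t,x) = ∅.
Union: {p, t}.
After x: {p, t}.
δ(p,y) = {p}; δ(t,y) = {q, t}.
Union: {p, q, t}.
After y: {p, q, t}.
δ(p,x) = {p, t}; δ(q,x) = ∅; δ(t,x) = ∅.
Union: {p, t}.
After x: {p, t}.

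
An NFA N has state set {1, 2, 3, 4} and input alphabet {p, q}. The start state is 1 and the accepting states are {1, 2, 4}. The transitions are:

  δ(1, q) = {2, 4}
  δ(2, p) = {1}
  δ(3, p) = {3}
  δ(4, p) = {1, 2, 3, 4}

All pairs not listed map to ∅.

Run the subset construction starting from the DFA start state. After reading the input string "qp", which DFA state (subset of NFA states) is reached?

Start: {1}.
δ(1,q) = {2, 4}.
Union: {2, 4}.
After q: {2, 4}.
δ(2,p) = {1}; δ(4,p) = {1, 2, 3, 4}.
Union: {1, 2, 3, 4}.
After p: {1, 2, 3, 4}.

{1, 2, 3, 4}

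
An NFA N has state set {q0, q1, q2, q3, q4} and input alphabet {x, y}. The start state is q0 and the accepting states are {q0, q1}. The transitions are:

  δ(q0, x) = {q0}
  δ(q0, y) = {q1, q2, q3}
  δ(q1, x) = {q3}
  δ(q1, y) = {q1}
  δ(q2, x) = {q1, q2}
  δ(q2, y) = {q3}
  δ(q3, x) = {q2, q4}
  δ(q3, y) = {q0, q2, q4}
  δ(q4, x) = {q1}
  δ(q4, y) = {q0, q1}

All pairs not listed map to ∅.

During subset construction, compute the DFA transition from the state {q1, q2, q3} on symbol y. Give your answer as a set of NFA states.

{q0, q1, q2, q3, q4}

δ(q1,y) = {q1}; δ(q2,y) = {q3}; δ(q3,y) = {q0, q2, q4}.
Union: {q0, q1, q2, q3, q4}.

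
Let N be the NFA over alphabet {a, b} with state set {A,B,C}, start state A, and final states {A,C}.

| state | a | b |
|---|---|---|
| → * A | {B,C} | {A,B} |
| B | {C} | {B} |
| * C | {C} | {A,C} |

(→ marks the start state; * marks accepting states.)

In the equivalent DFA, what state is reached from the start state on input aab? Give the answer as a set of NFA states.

Start: {A}.
δ(A,a) = {B,C}.
Union: {B,C}.
After a: {B,C}.
δ(B,a) = {C}; δ(C,a) = {C}.
Union: {C}.
After a: {C}.
δ(C,b) = {A,C}.
Union: {A,C}.
After b: {A,C}.

{A,C}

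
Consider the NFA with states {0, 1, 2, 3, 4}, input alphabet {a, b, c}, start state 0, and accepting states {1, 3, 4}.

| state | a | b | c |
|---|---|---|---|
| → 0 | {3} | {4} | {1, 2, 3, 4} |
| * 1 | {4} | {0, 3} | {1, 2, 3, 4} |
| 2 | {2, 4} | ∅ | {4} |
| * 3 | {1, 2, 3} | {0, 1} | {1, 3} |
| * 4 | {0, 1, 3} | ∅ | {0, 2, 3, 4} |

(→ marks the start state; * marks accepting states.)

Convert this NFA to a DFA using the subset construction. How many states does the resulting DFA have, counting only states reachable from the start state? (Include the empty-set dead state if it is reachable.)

Start state of the DFA: {0}.
{0} --a--> {3}  [new]
{0} --b--> {4}  [new]
{0} --c--> {1, 2, 3, 4}  [new]
{3} --a--> {1, 2, 3}  [new]
{3} --b--> {0, 1}  [new]
{3} --c--> {1, 3}  [new]
{4} --a--> {0, 1, 3}  [new]
{4} --b--> ∅  [new]
{4} --c--> {0, 2, 3, 4}  [new]
{1, 2, 3, 4} --a--> {0, 1, 2, 3, 4}  [new]
{1, 2, 3, 4} --b--> {0, 1, 3}  [seen]
{1, 2, 3, 4} --c--> {0, 1, 2, 3, 4}  [seen]
{1, 2, 3} --a--> {1, 2, 3, 4}  [seen]
{1, 2, 3} --b--> {0, 1, 3}  [seen]
{1, 2, 3} --c--> {1, 2, 3, 4}  [seen]
{0, 1} --a--> {3, 4}  [new]
{0, 1} --b--> {0, 3, 4}  [new]
{0, 1} --c--> {1, 2, 3, 4}  [seen]
{1, 3} --a--> {1, 2, 3, 4}  [seen]
{1, 3} --b--> {0, 1, 3}  [seen]
{1, 3} --c--> {1, 2, 3, 4}  [seen]
{0, 1, 3} --a--> {1, 2, 3, 4}  [seen]
{0, 1, 3} --b--> {0, 1, 3, 4}  [new]
{0, 1, 3} --c--> {1, 2, 3, 4}  [seen]
∅ --a--> ∅  [seen]
∅ --b--> ∅  [seen]
∅ --c--> ∅  [seen]
{0, 2, 3, 4} --a--> {0, 1, 2, 3, 4}  [seen]
{0, 2, 3, 4} --b--> {0, 1, 4}  [new]
{0, 2, 3, 4} --c--> {0, 1, 2, 3, 4}  [seen]
{0, 1, 2, 3, 4} --a--> {0, 1, 2, 3, 4}  [seen]
{0, 1, 2, 3, 4} --b--> {0, 1, 3, 4}  [seen]
{0, 1, 2, 3, 4} --c--> {0, 1, 2, 3, 4}  [seen]
{3, 4} --a--> {0, 1, 2, 3}  [new]
{3, 4} --b--> {0, 1}  [seen]
{3, 4} --c--> {0, 1, 2, 3, 4}  [seen]
{0, 3, 4} --a--> {0, 1, 2, 3}  [seen]
{0, 3, 4} --b--> {0, 1, 4}  [seen]
{0, 3, 4} --c--> {0, 1, 2, 3, 4}  [seen]
{0, 1, 3, 4} --a--> {0, 1, 2, 3, 4}  [seen]
{0, 1, 3, 4} --b--> {0, 1, 3, 4}  [seen]
{0, 1, 3, 4} --c--> {0, 1, 2, 3, 4}  [seen]
{0, 1, 4} --a--> {0, 1, 3, 4}  [seen]
{0, 1, 4} --b--> {0, 3, 4}  [seen]
{0, 1, 4} --c--> {0, 1, 2, 3, 4}  [seen]
{0, 1, 2, 3} --a--> {1, 2, 3, 4}  [seen]
{0, 1, 2, 3} --b--> {0, 1, 3, 4}  [seen]
{0, 1, 2, 3} --c--> {1, 2, 3, 4}  [seen]
Reachable DFA states: {0}, {3}, {4}, {1, 2, 3, 4}, {1, 2, 3}, {0, 1}, {1, 3}, {0, 1, 3}, ∅, {0, 2, 3, 4}, {0, 1, 2, 3, 4}, {3, 4}, {0, 3, 4}, {0, 1, 3, 4}, {0, 1, 4}, {0, 1, 2, 3}.

16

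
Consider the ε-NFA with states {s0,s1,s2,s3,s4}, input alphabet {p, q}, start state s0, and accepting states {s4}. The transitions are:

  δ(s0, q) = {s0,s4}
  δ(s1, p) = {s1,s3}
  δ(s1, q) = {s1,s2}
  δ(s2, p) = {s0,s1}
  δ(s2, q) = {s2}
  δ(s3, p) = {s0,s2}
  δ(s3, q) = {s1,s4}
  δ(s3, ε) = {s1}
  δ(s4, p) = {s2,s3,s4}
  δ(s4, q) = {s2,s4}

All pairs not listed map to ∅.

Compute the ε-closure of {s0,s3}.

Begin with {s0,s3}.
s3 →ε {s1}; add s1.
ε-closure = {s0,s1,s3}.

{s0,s1,s3}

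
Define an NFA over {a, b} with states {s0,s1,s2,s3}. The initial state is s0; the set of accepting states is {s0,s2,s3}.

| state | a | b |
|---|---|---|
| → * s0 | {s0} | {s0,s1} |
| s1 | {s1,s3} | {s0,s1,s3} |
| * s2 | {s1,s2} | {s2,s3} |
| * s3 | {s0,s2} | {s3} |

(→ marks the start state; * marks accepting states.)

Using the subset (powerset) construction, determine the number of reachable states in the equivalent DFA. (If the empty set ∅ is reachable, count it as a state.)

4

Start state of the DFA: {s0}.
{s0} --a--> {s0}  [seen]
{s0} --b--> {s0,s1}  [new]
{s0,s1} --a--> {s0,s1,s3}  [new]
{s0,s1} --b--> {s0,s1,s3}  [seen]
{s0,s1,s3} --a--> {s0,s1,s2,s3}  [new]
{s0,s1,s3} --b--> {s0,s1,s3}  [seen]
{s0,s1,s2,s3} --a--> {s0,s1,s2,s3}  [seen]
{s0,s1,s2,s3} --b--> {s0,s1,s2,s3}  [seen]
Reachable DFA states: {s0}, {s0,s1}, {s0,s1,s3}, {s0,s1,s2,s3}.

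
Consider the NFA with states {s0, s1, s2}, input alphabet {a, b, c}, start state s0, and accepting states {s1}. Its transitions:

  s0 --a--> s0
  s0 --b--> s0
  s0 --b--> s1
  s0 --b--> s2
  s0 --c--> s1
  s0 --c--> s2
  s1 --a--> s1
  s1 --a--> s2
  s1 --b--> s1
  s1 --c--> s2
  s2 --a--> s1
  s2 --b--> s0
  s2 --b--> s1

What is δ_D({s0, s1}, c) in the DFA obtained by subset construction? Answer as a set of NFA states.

{s1, s2}

δ(s0,c) = {s1, s2}; δ(s1,c) = {s2}.
Union: {s1, s2}.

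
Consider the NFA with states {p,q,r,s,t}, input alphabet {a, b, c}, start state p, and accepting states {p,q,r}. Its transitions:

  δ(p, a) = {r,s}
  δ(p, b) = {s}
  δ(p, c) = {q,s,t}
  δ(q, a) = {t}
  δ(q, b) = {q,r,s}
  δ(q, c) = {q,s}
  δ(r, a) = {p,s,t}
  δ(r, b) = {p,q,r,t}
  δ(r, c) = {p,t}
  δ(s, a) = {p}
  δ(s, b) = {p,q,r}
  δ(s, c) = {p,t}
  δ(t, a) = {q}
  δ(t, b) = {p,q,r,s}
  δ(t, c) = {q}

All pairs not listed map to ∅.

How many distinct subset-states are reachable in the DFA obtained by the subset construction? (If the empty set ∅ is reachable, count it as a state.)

Start state of the DFA: {p}.
{p} --a--> {r,s}  [new]
{p} --b--> {s}  [new]
{p} --c--> {q,s,t}  [new]
{r,s} --a--> {p,s,t}  [new]
{r,s} --b--> {p,q,r,t}  [new]
{r,s} --c--> {p,t}  [new]
{s} --a--> {p}  [seen]
{s} --b--> {p,q,r}  [new]
{s} --c--> {p,t}  [seen]
{q,s,t} --a--> {p,q,t}  [new]
{q,s,t} --b--> {p,q,r,s}  [new]
{q,s,t} --c--> {p,q,s,t}  [new]
{p,s,t} --a--> {p,q,r,s}  [seen]
{p,s,t} --b--> {p,q,r,s}  [seen]
{p,s,t} --c--> {p,q,s,t}  [seen]
{p,q,r,t} --a--> {p,q,r,s,t}  [new]
{p,q,r,t} --b--> {p,q,r,s,t}  [seen]
{p,q,r,t} --c--> {p,q,s,t}  [seen]
{p,t} --a--> {q,r,s}  [new]
{p,t} --b--> {p,q,r,s}  [seen]
{p,t} --c--> {q,s,t}  [seen]
{p,q,r} --a--> {p,r,s,t}  [new]
{p,q,r} --b--> {p,q,r,s,t}  [seen]
{p,q,r} --c--> {p,q,s,t}  [seen]
{p,q,t} --a--> {q,r,s,t}  [new]
{p,q,t} --b--> {p,q,r,s}  [seen]
{p,q,t} --c--> {q,s,t}  [seen]
{p,q,r,s} --a--> {p,r,s,t}  [seen]
{p,q,r,s} --b--> {p,q,r,s,t}  [seen]
{p,q,r,s} --c--> {p,q,s,t}  [seen]
{p,q,s,t} --a--> {p,q,r,s,t}  [seen]
{p,q,s,t} --b--> {p,q,r,s}  [seen]
{p,q,s,t} --c--> {p,q,s,t}  [seen]
{p,q,r,s,t} --a--> {p,q,r,s,t}  [seen]
{p,q,r,s,t} --b--> {p,q,r,s,t}  [seen]
{p,q,r,s,t} --c--> {p,q,s,t}  [seen]
{q,r,s} --a--> {p,s,t}  [seen]
{q,r,s} --b--> {p,q,r,s,t}  [seen]
{q,r,s} --c--> {p,q,s,t}  [seen]
{p,r,s,t} --a--> {p,q,r,s,t}  [seen]
{p,r,s,t} --b--> {p,q,r,s,t}  [seen]
{p,r,s,t} --c--> {p,q,s,t}  [seen]
{q,r,s,t} --a--> {p,q,s,t}  [seen]
{q,r,s,t} --b--> {p,q,r,s,t}  [seen]
{q,r,s,t} --c--> {p,q,s,t}  [seen]
Reachable DFA states: {p}, {r,s}, {s}, {q,s,t}, {p,s,t}, {p,q,r,t}, {p,t}, {p,q,r}, {p,q,t}, {p,q,r,s}, {p,q,s,t}, {p,q,r,s,t}, {q,r,s}, {p,r,s,t}, {q,r,s,t}.

15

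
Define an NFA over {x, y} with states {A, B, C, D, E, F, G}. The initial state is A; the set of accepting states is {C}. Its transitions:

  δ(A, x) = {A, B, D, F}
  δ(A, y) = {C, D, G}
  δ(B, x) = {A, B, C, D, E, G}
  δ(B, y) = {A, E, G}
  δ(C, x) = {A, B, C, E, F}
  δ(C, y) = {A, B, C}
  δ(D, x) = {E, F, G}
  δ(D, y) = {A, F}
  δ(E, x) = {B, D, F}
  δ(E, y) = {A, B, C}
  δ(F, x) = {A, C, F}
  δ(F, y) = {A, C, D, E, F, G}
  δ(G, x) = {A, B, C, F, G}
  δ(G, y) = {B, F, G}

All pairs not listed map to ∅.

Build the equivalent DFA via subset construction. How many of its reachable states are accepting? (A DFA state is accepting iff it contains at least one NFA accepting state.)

5

Start state of the DFA: {A}.
{A} --x--> {A, B, D, F}  [new]
{A} --y--> {C, D, G}  [new]
{A, B, D, F} --x--> {A, B, C, D, E, F, G}  [new]
{A, B, D, F} --y--> {A, C, D, E, F, G}  [new]
{C, D, G} --x--> {A, B, C, E, F, G}  [new]
{C, D, G} --y--> {A, B, C, F, G}  [new]
{A, B, C, D, E, F, G} --x--> {A, B, C, D, E, F, G}  [seen]
{A, B, C, D, E, F, G} --y--> {A, B, C, D, E, F, G}  [seen]
{A, C, D, E, F, G} --x--> {A, B, C, D, E, F, G}  [seen]
{A, C, D, E, F, G} --y--> {A, B, C, D, E, F, G}  [seen]
{A, B, C, E, F, G} --x--> {A, B, C, D, E, F, G}  [seen]
{A, B, C, E, F, G} --y--> {A, B, C, D, E, F, G}  [seen]
{A, B, C, F, G} --x--> {A, B, C, D, E, F, G}  [seen]
{A, B, C, F, G} --y--> {A, B, C, D, E, F, G}  [seen]
Reachable DFA states: {A}, {A, B, D, F}, {C, D, G}, {A, B, C, D, E, F, G}, {A, C, D, E, F, G}, {A, B, C, E, F, G}, {A, B, C, F, G}.
Accepting DFA states (contain an NFA accepting state): {C, D, G}, {A, B, C, D, E, F, G}, {A, C, D, E, F, G}, {A, B, C, E, F, G}, {A, B, C, F, G}.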